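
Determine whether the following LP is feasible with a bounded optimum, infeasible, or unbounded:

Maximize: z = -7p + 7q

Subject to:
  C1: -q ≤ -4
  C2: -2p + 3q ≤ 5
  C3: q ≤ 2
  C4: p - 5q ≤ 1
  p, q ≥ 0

Infeasible (no feasible solution exists)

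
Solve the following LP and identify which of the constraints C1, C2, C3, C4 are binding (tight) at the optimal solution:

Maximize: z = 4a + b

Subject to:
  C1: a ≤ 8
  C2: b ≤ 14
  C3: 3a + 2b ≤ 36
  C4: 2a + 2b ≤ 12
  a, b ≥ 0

At a = 6, b = 0, compute slack b - a·x for each constraint:
  C1: 8 − 6 = 2  (slack)
  C2: 14 − 0 = 14  (slack)
  C3: 36 − 18 = 18  (slack)
  C4: 12 − 12 = 0  (binding)

Optimal: a = 6, b = 0
Binding: C4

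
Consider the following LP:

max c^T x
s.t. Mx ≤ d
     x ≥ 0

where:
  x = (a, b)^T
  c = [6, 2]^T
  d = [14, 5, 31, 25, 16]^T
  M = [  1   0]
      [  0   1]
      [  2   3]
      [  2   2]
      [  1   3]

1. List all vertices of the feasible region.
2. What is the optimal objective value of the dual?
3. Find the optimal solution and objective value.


1. (0, 0), (12.5, 0), (10.75, 1.75), (1, 5), (0, 5)
2. 75
3. a = 12.5, b = 0, z = 75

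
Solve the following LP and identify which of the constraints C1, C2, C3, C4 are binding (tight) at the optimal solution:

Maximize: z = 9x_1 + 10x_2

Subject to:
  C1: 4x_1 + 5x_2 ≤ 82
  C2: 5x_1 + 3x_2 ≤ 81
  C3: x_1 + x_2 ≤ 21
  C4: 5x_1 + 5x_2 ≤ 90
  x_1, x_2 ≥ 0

At x_1 = 8, x_2 = 10, compute slack b - a·x for each constraint:
  C1: 82 − 82 = 0  (binding)
  C2: 81 − 70 = 11  (slack)
  C3: 21 − 18 = 3  (slack)
  C4: 90 − 90 = 0  (binding)

Optimal: x_1 = 8, x_2 = 10
Binding: C1, C4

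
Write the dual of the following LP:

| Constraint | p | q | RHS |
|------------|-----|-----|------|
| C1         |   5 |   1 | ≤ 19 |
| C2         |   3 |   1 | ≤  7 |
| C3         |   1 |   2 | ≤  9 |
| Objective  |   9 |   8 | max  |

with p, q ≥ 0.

Primal max cᵀx s.t. Ax ≤ b, x ≥ 0  →  Dual min bᵀy s.t. Aᵀy ≥ c, y ≥ 0.

Minimize: z = 19y1 + 7y2 + 9y3

Subject to:
  5y1 + 3y2 + y3 ≥ 9
  y1 + y2 + 2y3 ≥ 8
  y1, y2, y3 ≥ 0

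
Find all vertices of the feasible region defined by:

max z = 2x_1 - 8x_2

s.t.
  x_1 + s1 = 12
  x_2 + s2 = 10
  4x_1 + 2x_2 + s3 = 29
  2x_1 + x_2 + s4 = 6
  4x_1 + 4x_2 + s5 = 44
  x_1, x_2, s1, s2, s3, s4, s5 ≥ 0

(0, 0), (3, 0), (0, 6)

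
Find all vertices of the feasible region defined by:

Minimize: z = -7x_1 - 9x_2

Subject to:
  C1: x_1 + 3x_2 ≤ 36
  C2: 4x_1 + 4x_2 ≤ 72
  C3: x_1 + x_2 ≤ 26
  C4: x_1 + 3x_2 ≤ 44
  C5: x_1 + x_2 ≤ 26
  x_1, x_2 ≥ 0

(0, 0), (18, 0), (9, 9), (0, 12)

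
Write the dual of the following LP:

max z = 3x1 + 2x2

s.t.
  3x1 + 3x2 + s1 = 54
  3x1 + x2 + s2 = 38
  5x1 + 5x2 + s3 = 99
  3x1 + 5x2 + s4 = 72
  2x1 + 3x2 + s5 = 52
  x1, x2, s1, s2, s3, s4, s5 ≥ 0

Primal max cᵀx s.t. Ax ≤ b, x ≥ 0  →  Dual min bᵀy s.t. Aᵀy ≥ c, y ≥ 0.

Minimize: z = 54y1 + 38y2 + 99y3 + 72y4 + 52y5

Subject to:
  3y1 + 3y2 + 5y3 + 3y4 + 2y5 ≥ 3
  3y1 + y2 + 5y3 + 5y4 + 3y5 ≥ 2
  y1, y2, y3, y4, y5 ≥ 0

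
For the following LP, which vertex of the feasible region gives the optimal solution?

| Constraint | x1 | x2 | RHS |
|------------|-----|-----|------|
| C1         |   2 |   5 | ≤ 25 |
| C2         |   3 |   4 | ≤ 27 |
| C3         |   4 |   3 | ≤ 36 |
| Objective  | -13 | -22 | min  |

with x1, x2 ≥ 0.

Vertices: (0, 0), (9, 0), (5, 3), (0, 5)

Evaluate the objective at each vertex of the feasible region:
  z(0, 0) = 0
  z(9, 0) = -117
  z(5, 3) = -131  ←
  z(0, 5) = -110
The minimum is at x1 = 5, x2 = 3.

(5, 3)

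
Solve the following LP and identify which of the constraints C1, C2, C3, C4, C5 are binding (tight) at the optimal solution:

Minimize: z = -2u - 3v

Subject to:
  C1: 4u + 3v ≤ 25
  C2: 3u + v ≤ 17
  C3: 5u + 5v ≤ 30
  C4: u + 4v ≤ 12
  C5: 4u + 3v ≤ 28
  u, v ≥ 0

At u = 4, v = 2, compute slack b - a·x for each constraint:
  C1: 25 − 22 = 3  (slack)
  C2: 17 − 14 = 3  (slack)
  C3: 30 − 30 = 0  (binding)
  C4: 12 − 12 = 0  (binding)
  C5: 28 − 22 = 6  (slack)

Optimal: u = 4, v = 2
Binding: C3, C4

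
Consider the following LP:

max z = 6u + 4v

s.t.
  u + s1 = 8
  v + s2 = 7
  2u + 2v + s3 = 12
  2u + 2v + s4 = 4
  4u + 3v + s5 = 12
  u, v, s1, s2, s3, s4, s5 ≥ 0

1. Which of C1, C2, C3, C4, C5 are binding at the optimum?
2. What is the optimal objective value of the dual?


1. C4
2. 12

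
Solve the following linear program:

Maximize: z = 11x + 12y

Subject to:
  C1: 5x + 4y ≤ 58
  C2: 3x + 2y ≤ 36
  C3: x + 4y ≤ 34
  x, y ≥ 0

Evaluate the objective at each vertex of the feasible region:
  z(0, 0) = 0
  z(11.6, 0) = 127.6
  z(6, 7) = 150  ←
  z(0, 8.5) = 102
The maximum is at x = 6, y = 7.

x = 6, y = 7, z = 150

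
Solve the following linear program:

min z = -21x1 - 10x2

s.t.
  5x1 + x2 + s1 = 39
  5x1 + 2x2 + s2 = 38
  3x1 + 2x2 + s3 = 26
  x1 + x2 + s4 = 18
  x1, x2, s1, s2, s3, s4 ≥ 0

Evaluate the objective at each vertex of the feasible region:
  z(0, 0) = 0
  z(7.6, 0) = -159.6
  z(6, 4) = -166  ←
  z(0, 13) = -130
The minimum is at x1 = 6, x2 = 4.

x1 = 6, x2 = 4, z = -166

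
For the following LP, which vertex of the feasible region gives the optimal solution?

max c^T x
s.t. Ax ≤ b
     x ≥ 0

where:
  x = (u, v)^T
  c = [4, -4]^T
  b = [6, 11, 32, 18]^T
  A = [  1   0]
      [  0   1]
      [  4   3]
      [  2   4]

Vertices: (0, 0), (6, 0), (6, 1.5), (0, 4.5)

Evaluate the objective at each vertex of the feasible region:
  z(0, 0) = 0
  z(6, 0) = 24  ←
  z(6, 1.5) = 18
  z(0, 4.5) = -18
The maximum is at u = 6, v = 0.

(6, 0)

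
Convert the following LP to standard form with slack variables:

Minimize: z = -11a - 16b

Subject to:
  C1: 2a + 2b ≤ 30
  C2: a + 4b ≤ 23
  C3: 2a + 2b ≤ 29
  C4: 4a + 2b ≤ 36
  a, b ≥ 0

min z = -11a - 16b

s.t.
  2a + 2b + s1 = 30
  a + 4b + s2 = 23
  2a + 2b + s3 = 29
  4a + 2b + s4 = 36
  a, b, s1, s2, s3, s4 ≥ 0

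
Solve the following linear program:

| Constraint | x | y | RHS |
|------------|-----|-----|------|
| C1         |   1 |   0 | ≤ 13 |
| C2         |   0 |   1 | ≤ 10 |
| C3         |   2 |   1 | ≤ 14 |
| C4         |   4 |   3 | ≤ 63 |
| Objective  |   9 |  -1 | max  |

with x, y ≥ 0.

Evaluate the objective at each vertex of the feasible region:
  z(0, 0) = 0
  z(7, 0) = 63  ←
  z(2, 10) = 8
  z(0, 10) = -10
The maximum is at x = 7, y = 0.

x = 7, y = 0, z = 63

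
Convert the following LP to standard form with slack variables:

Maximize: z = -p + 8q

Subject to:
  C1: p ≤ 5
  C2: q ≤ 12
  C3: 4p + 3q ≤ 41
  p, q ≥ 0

max z = -p + 8q

s.t.
  p + s1 = 5
  q + s2 = 12
  4p + 3q + s3 = 41
  p, q, s1, s2, s3 ≥ 0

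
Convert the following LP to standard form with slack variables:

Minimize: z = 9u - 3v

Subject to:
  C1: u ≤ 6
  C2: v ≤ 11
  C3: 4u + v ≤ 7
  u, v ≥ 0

min z = 9u - 3v

s.t.
  u + s1 = 6
  v + s2 = 11
  4u + v + s3 = 7
  u, v, s1, s2, s3 ≥ 0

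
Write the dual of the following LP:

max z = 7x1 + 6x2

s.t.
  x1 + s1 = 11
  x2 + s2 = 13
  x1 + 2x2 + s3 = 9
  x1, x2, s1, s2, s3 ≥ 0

Primal max cᵀx s.t. Ax ≤ b, x ≥ 0  →  Dual min bᵀy s.t. Aᵀy ≥ c, y ≥ 0.

Minimize: z = 11y1 + 13y2 + 9y3

Subject to:
  y1 + y3 ≥ 7
  y2 + 2y3 ≥ 6
  y1, y2, y3 ≥ 0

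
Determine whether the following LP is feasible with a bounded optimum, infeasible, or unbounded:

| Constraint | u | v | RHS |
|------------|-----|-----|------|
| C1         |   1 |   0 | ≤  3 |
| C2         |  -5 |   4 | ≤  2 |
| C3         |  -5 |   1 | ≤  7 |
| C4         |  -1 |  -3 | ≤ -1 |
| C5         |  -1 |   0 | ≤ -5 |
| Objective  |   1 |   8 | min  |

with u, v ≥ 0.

Infeasible (no feasible solution exists)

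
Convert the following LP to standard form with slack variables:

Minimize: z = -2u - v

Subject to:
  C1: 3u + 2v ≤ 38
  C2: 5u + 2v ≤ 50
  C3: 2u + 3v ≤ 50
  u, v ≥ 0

min z = -2u - v

s.t.
  3u + 2v + s1 = 38
  5u + 2v + s2 = 50
  2u + 3v + s3 = 50
  u, v, s1, s2, s3 ≥ 0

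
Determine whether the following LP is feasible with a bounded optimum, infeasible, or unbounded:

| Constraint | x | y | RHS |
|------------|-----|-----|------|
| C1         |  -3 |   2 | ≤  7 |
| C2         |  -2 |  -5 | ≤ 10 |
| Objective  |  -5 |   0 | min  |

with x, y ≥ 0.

Unbounded (objective can decrease without bound)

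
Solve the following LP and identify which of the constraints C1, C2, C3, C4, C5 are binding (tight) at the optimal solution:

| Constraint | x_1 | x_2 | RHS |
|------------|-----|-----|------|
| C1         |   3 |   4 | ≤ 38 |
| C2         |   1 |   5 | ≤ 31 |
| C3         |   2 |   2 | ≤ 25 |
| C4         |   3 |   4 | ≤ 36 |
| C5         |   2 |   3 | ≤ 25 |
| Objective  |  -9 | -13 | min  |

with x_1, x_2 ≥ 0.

At x_1 = 8, x_2 = 3, compute slack b - a·x for each constraint:
  C1: 38 − 36 = 2  (slack)
  C2: 31 − 23 = 8  (slack)
  C3: 25 − 22 = 3  (slack)
  C4: 36 − 36 = 0  (binding)
  C5: 25 − 25 = 0  (binding)

Optimal: x_1 = 8, x_2 = 3
Binding: C4, C5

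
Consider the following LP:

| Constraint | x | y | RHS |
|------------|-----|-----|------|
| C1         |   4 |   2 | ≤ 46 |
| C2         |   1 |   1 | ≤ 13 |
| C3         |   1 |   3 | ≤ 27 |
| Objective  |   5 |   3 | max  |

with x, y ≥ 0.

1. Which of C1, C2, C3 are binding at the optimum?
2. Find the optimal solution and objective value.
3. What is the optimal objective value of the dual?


1. C1, C2
2. x = 10, y = 3, z = 59
3. 59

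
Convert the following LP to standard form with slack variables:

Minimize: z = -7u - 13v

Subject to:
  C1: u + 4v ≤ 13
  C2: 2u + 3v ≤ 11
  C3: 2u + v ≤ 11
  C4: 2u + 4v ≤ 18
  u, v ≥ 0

min z = -7u - 13v

s.t.
  u + 4v + s1 = 13
  2u + 3v + s2 = 11
  2u + v + s3 = 11
  2u + 4v + s4 = 18
  u, v, s1, s2, s3, s4 ≥ 0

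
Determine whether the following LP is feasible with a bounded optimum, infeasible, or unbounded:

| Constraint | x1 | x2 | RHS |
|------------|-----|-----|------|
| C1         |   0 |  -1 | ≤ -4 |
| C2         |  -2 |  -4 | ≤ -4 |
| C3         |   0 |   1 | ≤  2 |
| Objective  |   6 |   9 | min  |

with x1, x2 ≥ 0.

Infeasible (no feasible solution exists)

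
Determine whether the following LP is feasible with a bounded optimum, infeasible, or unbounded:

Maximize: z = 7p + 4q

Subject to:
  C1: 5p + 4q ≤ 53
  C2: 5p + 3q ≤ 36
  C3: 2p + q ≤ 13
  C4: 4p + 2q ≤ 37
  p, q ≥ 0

Feasible with a bounded optimal solution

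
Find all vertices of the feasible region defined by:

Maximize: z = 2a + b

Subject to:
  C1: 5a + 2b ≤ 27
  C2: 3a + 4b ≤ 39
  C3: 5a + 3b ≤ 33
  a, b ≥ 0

(0, 0), (5.4, 0), (3, 6), (1.364, 8.727), (0, 9.75)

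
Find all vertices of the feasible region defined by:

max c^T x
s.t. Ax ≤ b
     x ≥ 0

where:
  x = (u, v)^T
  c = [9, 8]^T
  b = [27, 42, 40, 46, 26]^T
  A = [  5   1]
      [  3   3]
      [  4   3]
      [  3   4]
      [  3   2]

(0, 0), (5.4, 0), (4, 7), (2, 10), (0, 11.5)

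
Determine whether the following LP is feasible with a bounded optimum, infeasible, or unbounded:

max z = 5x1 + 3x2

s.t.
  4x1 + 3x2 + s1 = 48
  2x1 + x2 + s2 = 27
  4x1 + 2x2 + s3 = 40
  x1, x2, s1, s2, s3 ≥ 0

Feasible with a bounded optimal solution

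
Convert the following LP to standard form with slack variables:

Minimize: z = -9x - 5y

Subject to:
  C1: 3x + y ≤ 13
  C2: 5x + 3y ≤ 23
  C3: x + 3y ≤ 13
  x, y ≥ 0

min z = -9x - 5y

s.t.
  3x + y + s1 = 13
  5x + 3y + s2 = 23
  x + 3y + s3 = 13
  x, y, s1, s2, s3 ≥ 0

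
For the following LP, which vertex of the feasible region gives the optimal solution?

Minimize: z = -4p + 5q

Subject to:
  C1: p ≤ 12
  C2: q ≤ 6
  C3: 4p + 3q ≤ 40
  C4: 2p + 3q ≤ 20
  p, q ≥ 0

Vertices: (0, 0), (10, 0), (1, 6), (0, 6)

Evaluate the objective at each vertex of the feasible region:
  z(0, 0) = 0
  z(10, 0) = -40  ←
  z(1, 6) = 26
  z(0, 6) = 30
The minimum is at p = 10, q = 0.

(10, 0)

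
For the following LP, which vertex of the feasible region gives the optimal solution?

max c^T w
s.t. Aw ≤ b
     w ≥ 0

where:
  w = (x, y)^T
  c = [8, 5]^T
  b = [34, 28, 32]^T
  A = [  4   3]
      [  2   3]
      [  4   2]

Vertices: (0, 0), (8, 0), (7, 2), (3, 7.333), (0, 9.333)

Evaluate the objective at each vertex of the feasible region:
  z(0, 0) = 0
  z(8, 0) = 64
  z(7, 2) = 66  ←
  z(3, 7.333) = 60.67
  z(0, 9.333) = 46.67
The maximum is at x = 7, y = 2.

(7, 2)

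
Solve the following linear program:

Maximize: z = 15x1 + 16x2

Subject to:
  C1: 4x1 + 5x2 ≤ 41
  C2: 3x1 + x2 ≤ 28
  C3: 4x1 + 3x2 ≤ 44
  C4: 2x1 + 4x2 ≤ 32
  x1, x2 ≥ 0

Evaluate the objective at each vertex of the feasible region:
  z(0, 0) = 0
  z(9.333, 0) = 140
  z(9, 1) = 151  ←
  z(0.6667, 7.667) = 132.7
  z(0, 8) = 128
The maximum is at x1 = 9, x2 = 1.

x1 = 9, x2 = 1, z = 151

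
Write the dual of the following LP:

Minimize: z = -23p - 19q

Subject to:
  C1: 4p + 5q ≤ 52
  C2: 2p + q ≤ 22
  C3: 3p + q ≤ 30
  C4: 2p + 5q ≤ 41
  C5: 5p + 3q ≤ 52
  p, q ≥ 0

Primal min cᵀx s.t. Ax ≤ b, x ≥ 0  →  Dual max −bᵀy s.t. Aᵀy ≥ −c, y ≥ 0.

Maximize: z = -52y1 - 22y2 - 30y3 - 41y4 - 52y5

Subject to:
  4y1 + 2y2 + 3y3 + 2y4 + 5y5 ≥ 23
  5y1 + y2 + y3 + 5y4 + 3y5 ≥ 19
  y1, y2, y3, y4, y5 ≥ 0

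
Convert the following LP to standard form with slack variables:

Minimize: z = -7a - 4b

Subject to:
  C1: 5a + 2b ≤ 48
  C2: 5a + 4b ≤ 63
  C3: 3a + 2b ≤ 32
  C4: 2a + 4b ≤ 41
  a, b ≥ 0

min z = -7a - 4b

s.t.
  5a + 2b + s1 = 48
  5a + 4b + s2 = 63
  3a + 2b + s3 = 32
  2a + 4b + s4 = 41
  a, b, s1, s2, s3, s4 ≥ 0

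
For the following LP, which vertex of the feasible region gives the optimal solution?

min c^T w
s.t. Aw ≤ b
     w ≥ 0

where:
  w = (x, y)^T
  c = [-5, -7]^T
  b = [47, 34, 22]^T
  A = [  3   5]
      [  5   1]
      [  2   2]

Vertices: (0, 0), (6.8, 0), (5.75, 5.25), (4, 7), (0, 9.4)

Evaluate the objective at each vertex of the feasible region:
  z(0, 0) = 0
  z(6.8, 0) = -34
  z(5.75, 5.25) = -65.5
  z(4, 7) = -69  ←
  z(0, 9.4) = -65.8
The minimum is at x = 4, y = 7.

(4, 7)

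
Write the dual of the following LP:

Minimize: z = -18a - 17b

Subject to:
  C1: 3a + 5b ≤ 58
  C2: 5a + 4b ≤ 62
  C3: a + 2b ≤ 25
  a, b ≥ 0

Primal min cᵀx s.t. Ax ≤ b, x ≥ 0  →  Dual max −bᵀy s.t. Aᵀy ≥ −c, y ≥ 0.

Maximize: z = -58y1 - 62y2 - 25y3

Subject to:
  3y1 + 5y2 + y3 ≥ 18
  5y1 + 4y2 + 2y3 ≥ 17
  y1, y2, y3 ≥ 0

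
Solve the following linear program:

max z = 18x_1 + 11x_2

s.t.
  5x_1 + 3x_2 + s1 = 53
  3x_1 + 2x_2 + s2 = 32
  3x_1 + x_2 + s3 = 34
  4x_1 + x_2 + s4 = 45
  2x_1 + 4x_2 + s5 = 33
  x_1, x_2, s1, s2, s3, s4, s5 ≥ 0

Evaluate the objective at each vertex of the feasible region:
  z(0, 0) = 0
  z(10.6, 0) = 190.8
  z(10, 1) = 191  ←
  z(7.75, 4.375) = 187.6
  z(0, 8.25) = 90.75
The maximum is at x_1 = 10, x_2 = 1.

x_1 = 10, x_2 = 1, z = 191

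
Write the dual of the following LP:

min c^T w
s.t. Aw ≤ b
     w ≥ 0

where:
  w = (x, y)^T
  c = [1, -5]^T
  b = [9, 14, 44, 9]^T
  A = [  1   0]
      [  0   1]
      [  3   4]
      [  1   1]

Primal min cᵀx s.t. Ax ≤ b, x ≥ 0  →  Dual max −bᵀy s.t. Aᵀy ≥ −c, y ≥ 0.

Maximize: z = -9y1 - 14y2 - 44y3 - 9y4

Subject to:
  y1 + 3y3 + y4 ≥ -1
  y2 + 4y3 + y4 ≥ 5
  y1, y2, y3, y4 ≥ 0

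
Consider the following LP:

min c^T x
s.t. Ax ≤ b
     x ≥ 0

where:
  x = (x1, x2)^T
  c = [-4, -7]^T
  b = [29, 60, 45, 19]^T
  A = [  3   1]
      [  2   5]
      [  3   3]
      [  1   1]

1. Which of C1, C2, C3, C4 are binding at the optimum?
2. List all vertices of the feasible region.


1. C2, C3
2. (0, 0), (9.667, 0), (7, 8), (5, 10), (0, 12)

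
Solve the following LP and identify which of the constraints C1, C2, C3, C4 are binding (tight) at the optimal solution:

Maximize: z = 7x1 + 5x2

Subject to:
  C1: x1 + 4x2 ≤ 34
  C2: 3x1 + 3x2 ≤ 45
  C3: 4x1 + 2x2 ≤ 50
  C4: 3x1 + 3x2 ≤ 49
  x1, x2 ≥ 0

At x1 = 10, x2 = 5, compute slack b - a·x for each constraint:
  C1: 34 − 30 = 4  (slack)
  C2: 45 − 45 = 0  (binding)
  C3: 50 − 50 = 0  (binding)
  C4: 49 − 45 = 4  (slack)

Optimal: x1 = 10, x2 = 5
Binding: C2, C3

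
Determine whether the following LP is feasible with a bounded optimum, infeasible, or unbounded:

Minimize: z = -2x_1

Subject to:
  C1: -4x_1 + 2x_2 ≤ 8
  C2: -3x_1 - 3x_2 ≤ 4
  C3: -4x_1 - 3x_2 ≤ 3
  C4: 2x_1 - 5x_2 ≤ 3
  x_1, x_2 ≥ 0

Unbounded (objective can decrease without bound)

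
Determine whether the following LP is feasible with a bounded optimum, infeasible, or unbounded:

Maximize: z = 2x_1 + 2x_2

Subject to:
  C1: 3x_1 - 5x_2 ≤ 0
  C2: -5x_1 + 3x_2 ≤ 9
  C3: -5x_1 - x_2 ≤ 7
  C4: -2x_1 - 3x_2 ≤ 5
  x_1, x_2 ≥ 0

Unbounded (objective can increase without bound)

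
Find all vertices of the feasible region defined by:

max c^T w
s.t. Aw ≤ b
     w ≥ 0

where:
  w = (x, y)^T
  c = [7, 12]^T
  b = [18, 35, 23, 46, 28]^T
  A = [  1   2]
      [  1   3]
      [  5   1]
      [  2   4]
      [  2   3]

(0, 0), (4.6, 0), (3.154, 7.231), (2, 8), (0, 9)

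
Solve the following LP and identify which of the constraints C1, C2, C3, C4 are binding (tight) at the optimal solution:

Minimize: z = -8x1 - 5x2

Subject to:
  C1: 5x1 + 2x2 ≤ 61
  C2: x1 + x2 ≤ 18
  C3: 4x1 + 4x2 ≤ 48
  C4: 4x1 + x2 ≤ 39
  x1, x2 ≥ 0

At x1 = 9, x2 = 3, compute slack b - a·x for each constraint:
  C1: 61 − 51 = 10  (slack)
  C2: 18 − 12 = 6  (slack)
  C3: 48 − 48 = 0  (binding)
  C4: 39 − 39 = 0  (binding)

Optimal: x1 = 9, x2 = 3
Binding: C3, C4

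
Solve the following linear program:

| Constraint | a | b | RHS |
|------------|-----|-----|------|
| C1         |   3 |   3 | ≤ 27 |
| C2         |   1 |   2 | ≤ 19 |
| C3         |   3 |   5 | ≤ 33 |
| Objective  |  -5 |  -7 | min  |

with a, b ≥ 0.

Evaluate the objective at each vertex of the feasible region:
  z(0, 0) = 0
  z(9, 0) = -45
  z(6, 3) = -51  ←
  z(0, 6.6) = -46.2
The minimum is at a = 6, b = 3.

a = 6, b = 3, z = -51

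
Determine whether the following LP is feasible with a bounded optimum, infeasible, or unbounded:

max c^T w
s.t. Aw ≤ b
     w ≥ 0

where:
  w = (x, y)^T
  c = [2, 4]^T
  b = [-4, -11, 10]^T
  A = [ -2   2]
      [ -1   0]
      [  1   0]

Infeasible (no feasible solution exists)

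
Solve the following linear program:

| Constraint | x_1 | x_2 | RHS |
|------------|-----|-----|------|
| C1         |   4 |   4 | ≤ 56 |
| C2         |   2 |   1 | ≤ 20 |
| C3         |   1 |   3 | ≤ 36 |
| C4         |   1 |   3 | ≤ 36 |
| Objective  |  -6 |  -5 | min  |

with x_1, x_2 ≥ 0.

Evaluate the objective at each vertex of the feasible region:
  z(0, 0) = 0
  z(10, 0) = -60
  z(6, 8) = -76  ←
  z(3, 11) = -73
  z(0, 12) = -60
The minimum is at x_1 = 6, x_2 = 8.

x_1 = 6, x_2 = 8, z = -76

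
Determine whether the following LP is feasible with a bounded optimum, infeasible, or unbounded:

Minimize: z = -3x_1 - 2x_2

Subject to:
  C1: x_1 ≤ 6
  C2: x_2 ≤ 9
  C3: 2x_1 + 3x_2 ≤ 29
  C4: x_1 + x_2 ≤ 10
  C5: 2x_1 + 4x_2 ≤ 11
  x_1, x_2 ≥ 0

Feasible with a bounded optimal solution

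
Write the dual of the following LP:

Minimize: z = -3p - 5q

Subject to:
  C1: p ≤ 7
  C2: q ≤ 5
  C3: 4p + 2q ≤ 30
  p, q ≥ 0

Primal min cᵀx s.t. Ax ≤ b, x ≥ 0  →  Dual max −bᵀy s.t. Aᵀy ≥ −c, y ≥ 0.

Maximize: z = -7y1 - 5y2 - 30y3

Subject to:
  y1 + 4y3 ≥ 3
  y2 + 2y3 ≥ 5
  y1, y2, y3 ≥ 0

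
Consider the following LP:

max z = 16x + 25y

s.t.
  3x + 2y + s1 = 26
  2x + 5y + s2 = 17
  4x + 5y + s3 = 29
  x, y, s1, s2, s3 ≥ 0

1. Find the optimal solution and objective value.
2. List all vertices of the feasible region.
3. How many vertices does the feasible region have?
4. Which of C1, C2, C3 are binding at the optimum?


1. x = 6, y = 1, z = 121
2. (0, 0), (7.25, 0), (6, 1), (0, 3.4)
3. 4
4. C2, C3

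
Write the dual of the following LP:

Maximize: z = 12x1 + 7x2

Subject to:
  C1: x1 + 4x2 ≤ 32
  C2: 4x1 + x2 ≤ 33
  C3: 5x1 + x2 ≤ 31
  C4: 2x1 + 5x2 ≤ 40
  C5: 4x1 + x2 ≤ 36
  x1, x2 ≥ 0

Primal max cᵀx s.t. Ax ≤ b, x ≥ 0  →  Dual min bᵀy s.t. Aᵀy ≥ c, y ≥ 0.

Minimize: z = 32y1 + 33y2 + 31y3 + 40y4 + 36y5

Subject to:
  y1 + 4y2 + 5y3 + 2y4 + 4y5 ≥ 12
  4y1 + y2 + y3 + 5y4 + y5 ≥ 7
  y1, y2, y3, y4, y5 ≥ 0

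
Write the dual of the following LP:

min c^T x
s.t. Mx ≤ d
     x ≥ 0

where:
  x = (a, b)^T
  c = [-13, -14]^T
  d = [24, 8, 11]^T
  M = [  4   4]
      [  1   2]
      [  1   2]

Primal min cᵀx s.t. Ax ≤ b, x ≥ 0  →  Dual max −bᵀy s.t. Aᵀy ≥ −c, y ≥ 0.

Maximize: z = -24y1 - 8y2 - 11y3

Subject to:
  4y1 + y2 + y3 ≥ 13
  4y1 + 2y2 + 2y3 ≥ 14
  y1, y2, y3 ≥ 0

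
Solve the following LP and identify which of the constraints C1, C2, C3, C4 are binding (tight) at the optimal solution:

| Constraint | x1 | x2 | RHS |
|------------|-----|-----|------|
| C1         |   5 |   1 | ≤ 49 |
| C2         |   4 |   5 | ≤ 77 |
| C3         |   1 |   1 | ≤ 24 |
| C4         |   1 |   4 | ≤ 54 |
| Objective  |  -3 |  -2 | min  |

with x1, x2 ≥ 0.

At x1 = 8, x2 = 9, compute slack b - a·x for each constraint:
  C1: 49 − 49 = 0  (binding)
  C2: 77 − 77 = 0  (binding)
  C3: 24 − 17 = 7  (slack)
  C4: 54 − 44 = 10  (slack)

Optimal: x1 = 8, x2 = 9
Binding: C1, C2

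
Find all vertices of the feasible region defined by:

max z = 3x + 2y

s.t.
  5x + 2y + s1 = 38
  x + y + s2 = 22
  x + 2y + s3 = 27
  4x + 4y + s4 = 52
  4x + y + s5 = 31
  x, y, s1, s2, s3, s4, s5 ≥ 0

(0, 0), (7.6, 0), (4, 9), (0, 13)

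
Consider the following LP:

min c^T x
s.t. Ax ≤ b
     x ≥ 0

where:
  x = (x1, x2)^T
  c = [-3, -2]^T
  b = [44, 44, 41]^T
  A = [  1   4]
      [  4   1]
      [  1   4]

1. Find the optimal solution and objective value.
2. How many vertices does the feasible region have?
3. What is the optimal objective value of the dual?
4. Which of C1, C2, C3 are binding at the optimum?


1. x1 = 9, x2 = 8, z = -43
2. 4
3. -43
4. C2, C3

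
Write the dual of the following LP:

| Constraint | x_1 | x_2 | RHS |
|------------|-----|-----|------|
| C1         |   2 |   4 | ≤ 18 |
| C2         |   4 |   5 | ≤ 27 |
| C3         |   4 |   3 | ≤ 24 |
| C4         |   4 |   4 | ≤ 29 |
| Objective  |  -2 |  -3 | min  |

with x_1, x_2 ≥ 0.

Primal min cᵀx s.t. Ax ≤ b, x ≥ 0  →  Dual max −bᵀy s.t. Aᵀy ≥ −c, y ≥ 0.

Maximize: z = -18y1 - 27y2 - 24y3 - 29y4

Subject to:
  2y1 + 4y2 + 4y3 + 4y4 ≥ 2
  4y1 + 5y2 + 3y3 + 4y4 ≥ 3
  y1, y2, y3, y4 ≥ 0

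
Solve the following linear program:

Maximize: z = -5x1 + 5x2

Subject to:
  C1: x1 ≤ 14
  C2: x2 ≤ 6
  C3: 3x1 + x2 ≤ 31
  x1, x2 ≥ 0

Evaluate the objective at each vertex of the feasible region:
  z(0, 0) = 0
  z(10.33, 0) = -51.67
  z(8.333, 6) = -11.67
  z(0, 6) = 30  ←
The maximum is at x1 = 0, x2 = 6.

x1 = 0, x2 = 6, z = 30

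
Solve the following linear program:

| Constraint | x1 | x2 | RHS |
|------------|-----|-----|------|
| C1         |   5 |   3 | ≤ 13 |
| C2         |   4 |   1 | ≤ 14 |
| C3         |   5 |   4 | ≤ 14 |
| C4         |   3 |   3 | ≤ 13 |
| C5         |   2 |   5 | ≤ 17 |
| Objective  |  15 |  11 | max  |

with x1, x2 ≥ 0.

Evaluate the objective at each vertex of the feasible region:
  z(0, 0) = 0
  z(2.6, 0) = 39
  z(2, 1) = 41  ←
  z(0.1176, 3.353) = 38.65
  z(0, 3.4) = 37.4
The maximum is at x1 = 2, x2 = 1.

x1 = 2, x2 = 1, z = 41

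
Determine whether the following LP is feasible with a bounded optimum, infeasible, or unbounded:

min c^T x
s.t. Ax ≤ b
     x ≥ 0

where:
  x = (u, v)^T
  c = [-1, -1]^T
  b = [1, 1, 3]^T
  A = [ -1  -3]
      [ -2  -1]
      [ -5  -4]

Unbounded (objective can decrease without bound)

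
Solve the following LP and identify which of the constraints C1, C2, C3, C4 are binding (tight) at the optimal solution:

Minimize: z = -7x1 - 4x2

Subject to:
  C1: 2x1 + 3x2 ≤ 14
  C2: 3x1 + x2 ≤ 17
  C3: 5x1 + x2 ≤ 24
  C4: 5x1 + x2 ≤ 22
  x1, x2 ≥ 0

At x1 = 4, x2 = 2, compute slack b - a·x for each constraint:
  C1: 14 − 14 = 0  (binding)
  C2: 17 − 14 = 3  (slack)
  C3: 24 − 22 = 2  (slack)
  C4: 22 − 22 = 0  (binding)

Optimal: x1 = 4, x2 = 2
Binding: C1, C4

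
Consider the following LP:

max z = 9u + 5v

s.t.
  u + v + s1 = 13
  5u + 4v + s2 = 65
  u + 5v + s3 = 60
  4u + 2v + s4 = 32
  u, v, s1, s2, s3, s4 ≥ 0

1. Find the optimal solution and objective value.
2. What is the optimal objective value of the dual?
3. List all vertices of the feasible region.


1. u = 3, v = 10, z = 77
2. 77
3. (0, 0), (8, 0), (3, 10), (1.25, 11.75), (0, 12)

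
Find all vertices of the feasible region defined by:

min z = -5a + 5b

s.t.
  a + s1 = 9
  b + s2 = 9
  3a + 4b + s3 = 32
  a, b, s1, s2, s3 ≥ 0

(0, 0), (9, 0), (9, 1.25), (0, 8)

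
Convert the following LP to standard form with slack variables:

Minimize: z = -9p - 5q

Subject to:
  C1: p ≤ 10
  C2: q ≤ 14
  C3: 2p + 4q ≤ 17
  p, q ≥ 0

min z = -9p - 5q

s.t.
  p + s1 = 10
  q + s2 = 14
  2p + 4q + s3 = 17
  p, q, s1, s2, s3 ≥ 0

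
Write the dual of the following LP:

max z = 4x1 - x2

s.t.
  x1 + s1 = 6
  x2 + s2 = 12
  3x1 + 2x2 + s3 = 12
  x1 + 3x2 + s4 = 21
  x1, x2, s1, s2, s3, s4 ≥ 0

Primal max cᵀx s.t. Ax ≤ b, x ≥ 0  →  Dual min bᵀy s.t. Aᵀy ≥ c, y ≥ 0.

Minimize: z = 6y1 + 12y2 + 12y3 + 21y4

Subject to:
  y1 + 3y3 + y4 ≥ 4
  y2 + 2y3 + 3y4 ≥ -1
  y1, y2, y3, y4 ≥ 0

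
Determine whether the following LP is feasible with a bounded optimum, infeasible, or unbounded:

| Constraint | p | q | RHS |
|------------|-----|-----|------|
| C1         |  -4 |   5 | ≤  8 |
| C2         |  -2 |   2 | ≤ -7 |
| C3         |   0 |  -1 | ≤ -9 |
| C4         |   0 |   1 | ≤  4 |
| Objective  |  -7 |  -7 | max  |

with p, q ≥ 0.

Infeasible (no feasible solution exists)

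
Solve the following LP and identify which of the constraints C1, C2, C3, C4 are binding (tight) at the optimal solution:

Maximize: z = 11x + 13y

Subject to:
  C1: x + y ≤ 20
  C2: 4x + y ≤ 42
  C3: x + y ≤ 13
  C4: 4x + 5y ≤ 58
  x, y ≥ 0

At x = 7, y = 6, compute slack b - a·x for each constraint:
  C1: 20 − 13 = 7  (slack)
  C2: 42 − 34 = 8  (slack)
  C3: 13 − 13 = 0  (binding)
  C4: 58 − 58 = 0  (binding)

Optimal: x = 7, y = 6
Binding: C3, C4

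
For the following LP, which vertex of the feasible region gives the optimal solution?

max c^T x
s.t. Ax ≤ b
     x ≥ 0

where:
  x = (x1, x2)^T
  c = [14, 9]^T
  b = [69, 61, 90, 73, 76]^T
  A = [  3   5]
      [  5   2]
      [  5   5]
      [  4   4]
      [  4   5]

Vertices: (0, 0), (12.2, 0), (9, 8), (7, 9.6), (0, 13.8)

Evaluate the objective at each vertex of the feasible region:
  z(0, 0) = 0
  z(12.2, 0) = 170.8
  z(9, 8) = 198  ←
  z(7, 9.6) = 184.4
  z(0, 13.8) = 124.2
The maximum is at x1 = 9, x2 = 8.

(9, 8)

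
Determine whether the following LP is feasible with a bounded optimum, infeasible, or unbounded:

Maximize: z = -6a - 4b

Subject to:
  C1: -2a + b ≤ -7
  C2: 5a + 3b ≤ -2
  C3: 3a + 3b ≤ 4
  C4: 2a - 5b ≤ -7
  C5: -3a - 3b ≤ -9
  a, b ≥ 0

Infeasible (no feasible solution exists)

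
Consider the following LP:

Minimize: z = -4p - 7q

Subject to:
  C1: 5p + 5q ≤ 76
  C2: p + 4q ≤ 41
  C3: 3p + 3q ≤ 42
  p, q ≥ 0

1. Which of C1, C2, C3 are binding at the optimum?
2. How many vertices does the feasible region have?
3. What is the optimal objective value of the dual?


1. C2, C3
2. 4
3. -83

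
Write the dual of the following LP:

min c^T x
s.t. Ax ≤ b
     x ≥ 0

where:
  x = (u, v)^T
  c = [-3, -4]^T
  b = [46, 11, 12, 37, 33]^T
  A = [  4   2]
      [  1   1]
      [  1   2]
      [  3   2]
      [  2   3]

Primal min cᵀx s.t. Ax ≤ b, x ≥ 0  →  Dual max −bᵀy s.t. Aᵀy ≥ −c, y ≥ 0.

Maximize: z = -46y1 - 11y2 - 12y3 - 37y4 - 33y5

Subject to:
  4y1 + y2 + y3 + 3y4 + 2y5 ≥ 3
  2y1 + y2 + 2y3 + 2y4 + 3y5 ≥ 4
  y1, y2, y3, y4, y5 ≥ 0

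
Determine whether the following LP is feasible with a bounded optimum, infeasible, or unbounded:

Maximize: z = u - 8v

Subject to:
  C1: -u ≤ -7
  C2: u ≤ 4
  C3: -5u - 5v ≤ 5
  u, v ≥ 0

Infeasible (no feasible solution exists)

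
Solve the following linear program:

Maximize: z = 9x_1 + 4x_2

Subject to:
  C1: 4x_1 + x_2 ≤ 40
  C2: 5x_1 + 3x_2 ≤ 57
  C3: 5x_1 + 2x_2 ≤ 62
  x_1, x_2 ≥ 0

Evaluate the objective at each vertex of the feasible region:
  z(0, 0) = 0
  z(10, 0) = 90
  z(9, 4) = 97  ←
  z(0, 19) = 76
The maximum is at x_1 = 9, x_2 = 4.

x_1 = 9, x_2 = 4, z = 97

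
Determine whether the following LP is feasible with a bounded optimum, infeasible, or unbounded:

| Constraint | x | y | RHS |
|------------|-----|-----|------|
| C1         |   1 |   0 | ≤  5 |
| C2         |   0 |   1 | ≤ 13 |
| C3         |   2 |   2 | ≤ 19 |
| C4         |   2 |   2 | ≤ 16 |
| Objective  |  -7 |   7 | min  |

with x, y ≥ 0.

Feasible with a bounded optimal solution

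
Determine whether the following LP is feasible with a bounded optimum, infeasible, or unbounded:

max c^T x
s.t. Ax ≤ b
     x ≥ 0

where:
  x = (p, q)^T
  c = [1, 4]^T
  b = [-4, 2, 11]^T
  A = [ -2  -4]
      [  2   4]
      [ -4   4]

Infeasible (no feasible solution exists)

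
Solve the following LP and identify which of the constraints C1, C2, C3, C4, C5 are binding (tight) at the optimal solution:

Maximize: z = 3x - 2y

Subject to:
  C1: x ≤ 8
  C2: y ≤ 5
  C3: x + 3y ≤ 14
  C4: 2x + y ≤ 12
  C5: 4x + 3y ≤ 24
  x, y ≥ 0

At x = 6, y = 0, compute slack b - a·x for each constraint:
  C1: 8 − 6 = 2  (slack)
  C2: 5 − 0 = 5  (slack)
  C3: 14 − 6 = 8  (slack)
  C4: 12 − 12 = 0  (binding)
  C5: 24 − 24 = 0  (binding)

Optimal: x = 6, y = 0
Binding: C4, C5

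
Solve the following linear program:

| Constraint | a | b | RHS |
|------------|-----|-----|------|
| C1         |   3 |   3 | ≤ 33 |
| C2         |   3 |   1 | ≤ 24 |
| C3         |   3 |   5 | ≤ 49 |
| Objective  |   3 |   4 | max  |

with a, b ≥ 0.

Evaluate the objective at each vertex of the feasible region:
  z(0, 0) = 0
  z(8, 0) = 24
  z(6.5, 4.5) = 37.5
  z(3, 8) = 41  ←
  z(0, 9.8) = 39.2
The maximum is at a = 3, b = 8.

a = 3, b = 8, z = 41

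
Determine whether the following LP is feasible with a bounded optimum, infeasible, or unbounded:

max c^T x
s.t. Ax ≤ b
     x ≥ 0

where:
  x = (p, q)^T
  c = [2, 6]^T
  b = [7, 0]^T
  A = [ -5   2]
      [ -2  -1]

Unbounded (objective can increase without bound)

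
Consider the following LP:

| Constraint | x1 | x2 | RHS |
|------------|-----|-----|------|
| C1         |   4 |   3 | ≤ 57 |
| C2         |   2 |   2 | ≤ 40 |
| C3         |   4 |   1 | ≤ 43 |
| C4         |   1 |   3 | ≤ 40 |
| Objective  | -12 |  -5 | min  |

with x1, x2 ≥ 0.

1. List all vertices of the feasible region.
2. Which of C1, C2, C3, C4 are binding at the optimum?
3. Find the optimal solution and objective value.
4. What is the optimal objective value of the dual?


1. (0, 0), (10.75, 0), (9, 7), (5.667, 11.44), (0, 13.33)
2. C1, C3
3. x1 = 9, x2 = 7, z = -143
4. -143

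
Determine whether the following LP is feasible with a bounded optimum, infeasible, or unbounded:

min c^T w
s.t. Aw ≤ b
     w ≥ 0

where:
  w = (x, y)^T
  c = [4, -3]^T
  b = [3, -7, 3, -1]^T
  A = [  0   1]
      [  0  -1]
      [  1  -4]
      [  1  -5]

Infeasible (no feasible solution exists)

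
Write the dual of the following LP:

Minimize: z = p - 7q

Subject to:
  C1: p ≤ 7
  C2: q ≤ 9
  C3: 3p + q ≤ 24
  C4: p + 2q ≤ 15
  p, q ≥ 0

Primal min cᵀx s.t. Ax ≤ b, x ≥ 0  →  Dual max −bᵀy s.t. Aᵀy ≥ −c, y ≥ 0.

Maximize: z = -7y1 - 9y2 - 24y3 - 15y4

Subject to:
  y1 + 3y3 + y4 ≥ -1
  y2 + y3 + 2y4 ≥ 7
  y1, y2, y3, y4 ≥ 0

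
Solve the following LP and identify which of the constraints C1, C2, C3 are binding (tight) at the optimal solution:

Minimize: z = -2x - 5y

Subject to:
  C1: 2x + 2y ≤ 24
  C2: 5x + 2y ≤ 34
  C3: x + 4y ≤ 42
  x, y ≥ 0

At x = 2, y = 10, compute slack b - a·x for each constraint:
  C1: 24 − 24 = 0  (binding)
  C2: 34 − 30 = 4  (slack)
  C3: 42 − 42 = 0  (binding)

Optimal: x = 2, y = 10
Binding: C1, C3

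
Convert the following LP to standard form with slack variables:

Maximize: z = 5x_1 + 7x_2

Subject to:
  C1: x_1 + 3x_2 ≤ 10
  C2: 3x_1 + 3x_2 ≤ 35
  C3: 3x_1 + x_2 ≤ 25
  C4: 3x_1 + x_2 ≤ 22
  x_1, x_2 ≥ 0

max z = 5x_1 + 7x_2

s.t.
  x_1 + 3x_2 + s1 = 10
  3x_1 + 3x_2 + s2 = 35
  3x_1 + x_2 + s3 = 25
  3x_1 + x_2 + s4 = 22
  x_1, x_2, s1, s2, s3, s4 ≥ 0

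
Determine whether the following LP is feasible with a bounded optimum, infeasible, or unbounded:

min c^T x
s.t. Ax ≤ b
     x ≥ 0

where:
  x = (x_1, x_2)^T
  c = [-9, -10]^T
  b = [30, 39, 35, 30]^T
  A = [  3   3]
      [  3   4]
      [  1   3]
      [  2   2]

Feasible with a bounded optimal solution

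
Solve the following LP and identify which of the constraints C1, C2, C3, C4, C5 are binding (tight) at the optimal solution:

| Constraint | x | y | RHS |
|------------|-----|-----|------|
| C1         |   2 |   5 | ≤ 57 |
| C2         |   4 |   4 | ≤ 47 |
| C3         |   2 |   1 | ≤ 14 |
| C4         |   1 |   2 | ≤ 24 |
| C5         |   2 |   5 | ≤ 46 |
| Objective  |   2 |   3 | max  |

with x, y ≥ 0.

At x = 3, y = 8, compute slack b - a·x for each constraint:
  C1: 57 − 46 = 11  (slack)
  C2: 47 − 44 = 3  (slack)
  C3: 14 − 14 = 0  (binding)
  C4: 24 − 19 = 5  (slack)
  C5: 46 − 46 = 0  (binding)

Optimal: x = 3, y = 8
Binding: C3, C5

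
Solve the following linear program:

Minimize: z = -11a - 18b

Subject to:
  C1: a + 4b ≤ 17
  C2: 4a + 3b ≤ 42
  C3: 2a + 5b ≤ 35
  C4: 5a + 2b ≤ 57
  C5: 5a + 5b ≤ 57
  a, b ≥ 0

Evaluate the objective at each vertex of the feasible region:
  z(0, 0) = 0
  z(10.5, 0) = -115.5
  z(9, 2) = -135  ←
  z(0, 4.25) = -76.5
The minimum is at a = 9, b = 2.

a = 9, b = 2, z = -135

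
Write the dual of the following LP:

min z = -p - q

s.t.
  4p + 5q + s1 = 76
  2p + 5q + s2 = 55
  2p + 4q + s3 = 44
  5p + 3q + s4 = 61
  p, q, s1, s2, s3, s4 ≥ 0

Primal min cᵀx s.t. Ax ≤ b, x ≥ 0  →  Dual max −bᵀy s.t. Aᵀy ≥ −c, y ≥ 0.

Maximize: z = -76y1 - 55y2 - 44y3 - 61y4

Subject to:
  4y1 + 2y2 + 2y3 + 5y4 ≥ 1
  5y1 + 5y2 + 4y3 + 3y4 ≥ 1
  y1, y2, y3, y4 ≥ 0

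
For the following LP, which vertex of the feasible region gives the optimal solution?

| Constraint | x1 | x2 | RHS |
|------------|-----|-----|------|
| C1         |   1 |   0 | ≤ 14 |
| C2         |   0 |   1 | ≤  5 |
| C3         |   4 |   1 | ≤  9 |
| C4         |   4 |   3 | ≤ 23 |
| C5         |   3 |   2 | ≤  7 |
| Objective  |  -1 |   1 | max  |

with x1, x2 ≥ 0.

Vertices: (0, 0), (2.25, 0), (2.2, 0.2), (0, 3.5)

Evaluate the objective at each vertex of the feasible region:
  z(0, 0) = 0
  z(2.25, 0) = -2.25
  z(2.2, 0.2) = -2
  z(0, 3.5) = 3.5  ←
The maximum is at x1 = 0, x2 = 3.5.

(0, 3.5)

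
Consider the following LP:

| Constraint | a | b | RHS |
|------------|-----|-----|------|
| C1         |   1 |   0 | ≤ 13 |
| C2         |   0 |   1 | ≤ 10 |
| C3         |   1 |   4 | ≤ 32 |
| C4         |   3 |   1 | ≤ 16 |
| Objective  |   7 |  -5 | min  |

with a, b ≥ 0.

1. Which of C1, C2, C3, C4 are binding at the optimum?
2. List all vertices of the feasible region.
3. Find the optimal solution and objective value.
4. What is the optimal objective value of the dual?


1. C3
2. (0, 0), (5.333, 0), (2.909, 7.273), (0, 8)
3. a = 0, b = 8, z = -40
4. -40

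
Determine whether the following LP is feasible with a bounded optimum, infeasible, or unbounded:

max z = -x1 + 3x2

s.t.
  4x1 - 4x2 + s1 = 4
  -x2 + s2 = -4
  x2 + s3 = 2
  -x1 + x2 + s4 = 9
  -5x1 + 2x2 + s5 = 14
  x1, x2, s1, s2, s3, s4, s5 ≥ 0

Infeasible (no feasible solution exists)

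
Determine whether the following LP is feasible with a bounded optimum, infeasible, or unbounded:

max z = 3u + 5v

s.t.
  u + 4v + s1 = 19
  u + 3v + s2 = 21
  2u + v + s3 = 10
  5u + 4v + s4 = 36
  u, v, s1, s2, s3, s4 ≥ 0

Feasible with a bounded optimal solution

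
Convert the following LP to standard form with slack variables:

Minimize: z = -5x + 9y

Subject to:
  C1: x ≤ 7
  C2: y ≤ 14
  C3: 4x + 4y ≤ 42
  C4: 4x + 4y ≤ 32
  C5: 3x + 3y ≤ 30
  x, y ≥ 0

min z = -5x + 9y

s.t.
  x + s1 = 7
  y + s2 = 14
  4x + 4y + s3 = 42
  4x + 4y + s4 = 32
  3x + 3y + s5 = 30
  x, y, s1, s2, s3, s4, s5 ≥ 0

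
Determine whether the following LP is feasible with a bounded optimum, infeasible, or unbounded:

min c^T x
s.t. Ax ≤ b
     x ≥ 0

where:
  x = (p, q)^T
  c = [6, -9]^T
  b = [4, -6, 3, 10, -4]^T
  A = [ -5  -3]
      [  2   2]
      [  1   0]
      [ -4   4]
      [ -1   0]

Infeasible (no feasible solution exists)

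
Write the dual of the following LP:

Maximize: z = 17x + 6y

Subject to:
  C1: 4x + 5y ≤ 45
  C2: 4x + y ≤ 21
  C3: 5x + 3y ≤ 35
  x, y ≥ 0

Primal max cᵀx s.t. Ax ≤ b, x ≥ 0  →  Dual min bᵀy s.t. Aᵀy ≥ c, y ≥ 0.

Minimize: z = 45y1 + 21y2 + 35y3

Subject to:
  4y1 + 4y2 + 5y3 ≥ 17
  5y1 + y2 + 3y3 ≥ 6
  y1, y2, y3 ≥ 0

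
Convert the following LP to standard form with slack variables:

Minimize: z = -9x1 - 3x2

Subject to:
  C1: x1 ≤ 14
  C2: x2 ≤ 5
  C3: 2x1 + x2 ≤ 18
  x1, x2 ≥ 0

min z = -9x1 - 3x2

s.t.
  x1 + s1 = 14
  x2 + s2 = 5
  2x1 + x2 + s3 = 18
  x1, x2, s1, s2, s3 ≥ 0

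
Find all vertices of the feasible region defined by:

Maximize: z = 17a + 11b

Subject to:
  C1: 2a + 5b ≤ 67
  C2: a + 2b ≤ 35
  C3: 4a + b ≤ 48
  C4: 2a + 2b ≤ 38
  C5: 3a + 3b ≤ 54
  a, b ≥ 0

(0, 0), (12, 0), (10, 8), (7.667, 10.33), (0, 13.4)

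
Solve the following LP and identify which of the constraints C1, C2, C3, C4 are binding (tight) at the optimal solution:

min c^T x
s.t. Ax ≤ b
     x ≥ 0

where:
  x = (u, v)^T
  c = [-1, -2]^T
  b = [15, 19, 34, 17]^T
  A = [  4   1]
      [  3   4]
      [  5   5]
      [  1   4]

At u = 1, v = 4, compute slack b - a·x for each constraint:
  C1: 15 − 8 = 7  (slack)
  C2: 19 − 19 = 0  (binding)
  C3: 34 − 25 = 9  (slack)
  C4: 17 − 17 = 0  (binding)

Optimal: u = 1, v = 4
Binding: C2, C4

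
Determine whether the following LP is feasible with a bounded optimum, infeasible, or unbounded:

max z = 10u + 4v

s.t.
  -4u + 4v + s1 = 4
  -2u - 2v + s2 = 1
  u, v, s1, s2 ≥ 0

Unbounded (objective can increase without bound)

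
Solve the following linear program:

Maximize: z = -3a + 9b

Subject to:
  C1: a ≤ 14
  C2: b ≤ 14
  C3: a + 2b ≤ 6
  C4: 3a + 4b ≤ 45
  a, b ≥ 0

Evaluate the objective at each vertex of the feasible region:
  z(0, 0) = 0
  z(6, 0) = -18
  z(0, 3) = 27  ←
The maximum is at a = 0, b = 3.

a = 0, b = 3, z = 27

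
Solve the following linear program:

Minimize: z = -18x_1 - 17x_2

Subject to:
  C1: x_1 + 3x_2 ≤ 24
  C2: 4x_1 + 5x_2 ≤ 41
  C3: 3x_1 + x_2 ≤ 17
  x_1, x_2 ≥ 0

Evaluate the objective at each vertex of the feasible region:
  z(0, 0) = 0
  z(5.667, 0) = -102
  z(4, 5) = -157  ←
  z(0.4286, 7.857) = -141.3
  z(0, 8) = -136
The minimum is at x_1 = 4, x_2 = 5.

x_1 = 4, x_2 = 5, z = -157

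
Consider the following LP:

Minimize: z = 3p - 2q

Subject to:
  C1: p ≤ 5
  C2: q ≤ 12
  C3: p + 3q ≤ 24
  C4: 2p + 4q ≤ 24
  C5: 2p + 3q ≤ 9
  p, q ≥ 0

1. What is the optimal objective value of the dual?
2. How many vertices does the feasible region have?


1. -6
2. 3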